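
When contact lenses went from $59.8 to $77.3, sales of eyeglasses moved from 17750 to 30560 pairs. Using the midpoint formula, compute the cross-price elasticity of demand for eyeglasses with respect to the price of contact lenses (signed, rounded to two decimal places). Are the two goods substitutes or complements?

%ΔQ_{eyeglasses} = (30560 − 17750)/avg = 12810/24155 = 0.530324…
%ΔP_{contact lenses} = (77.3 − 59.8)/avg = 17.5/68.55 = 0.255288…
E_cross = (12810/24155) / (17.5/68.55) = 2.0773…
E_cross > 0 ⇒ the goods are substitutes.

2.08; substitutes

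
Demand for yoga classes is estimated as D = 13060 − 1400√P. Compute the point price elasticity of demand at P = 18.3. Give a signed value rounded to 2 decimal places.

dD/dP = −1400/(2√P) = -163.634. At P = 18.3, D = 7071.01.
Ed = (dD/dP)·(P/D) = (-163.634) × (18.3/7071.01) = -0.4234…

-0.42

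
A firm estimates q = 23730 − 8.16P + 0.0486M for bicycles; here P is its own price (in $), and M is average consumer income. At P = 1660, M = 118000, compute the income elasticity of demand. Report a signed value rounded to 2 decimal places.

At the given values, q = 23730 − 8.16(1660) + 0.0486(118000) = 15919.2.
∂q/∂M = 0.0486.
E = (0.0486) × (118000/15919.2) = 0.3602…

0.36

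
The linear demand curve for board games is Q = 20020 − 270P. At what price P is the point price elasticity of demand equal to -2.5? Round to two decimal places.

Ed = −270P/(20020 − 270P). Set this equal to -2.5:
270P = 2.5·(20020 − 270P) ⇒ 270P(1 + 2.5) = 2.5·20020
P = 2.5·20020 / (270·3.5) = 52.9629…

52.96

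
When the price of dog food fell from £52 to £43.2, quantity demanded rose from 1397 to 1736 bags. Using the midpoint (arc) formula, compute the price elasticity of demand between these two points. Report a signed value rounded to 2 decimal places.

%ΔQ = (1736 − 1397) / [(1397 + 1736)/2] = 339/1566.5 = 0.216406…
%ΔP = (43.2 − 52) / [(52 + 43.2)/2] = -8.8/47.6 = -0.184873…
Arc Ed = %ΔQ / %ΔP = (339/1566.5) / (-8.8/47.6) = -1.1705…

-1.17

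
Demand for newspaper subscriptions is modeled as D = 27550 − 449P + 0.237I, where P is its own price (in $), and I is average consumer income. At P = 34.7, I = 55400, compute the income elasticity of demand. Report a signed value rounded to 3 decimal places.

At the given values, D = 27550 − 449(34.7) + 0.237(55400) = 25099.5.
∂D/∂I = 0.237.
E = (0.237) × (55400/25099.5) = 0.52311…

0.523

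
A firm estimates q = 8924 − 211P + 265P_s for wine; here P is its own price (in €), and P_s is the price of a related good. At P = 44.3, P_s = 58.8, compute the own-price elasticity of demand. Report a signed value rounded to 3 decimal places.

At the given values, q = 8924 − 211(44.3) + 265(58.8) = 15158.7.
∂q/∂P = −211.
E = (-211) × (44.3/15158.7) = -0.61662…

-0.617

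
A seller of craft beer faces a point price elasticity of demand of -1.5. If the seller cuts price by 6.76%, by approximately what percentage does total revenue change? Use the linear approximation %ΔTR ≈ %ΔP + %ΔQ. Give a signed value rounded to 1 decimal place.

+3.4%

%ΔQ ≈ Ed × %ΔP = (-1.5) × (-6.76%) = +10.1400%
%ΔTR ≈ %ΔP + %ΔQ = (-6.76%) + (+10.1400%) = +3.3800%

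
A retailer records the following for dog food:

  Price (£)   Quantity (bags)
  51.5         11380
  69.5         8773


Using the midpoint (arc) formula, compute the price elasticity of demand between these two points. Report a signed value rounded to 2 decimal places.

-0.87

%ΔQ = (8773 − 11380) / [(11380 + 8773)/2] = -2607/10076.5 = -0.258720…
%ΔP = (69.5 − 51.5) / [(51.5 + 69.5)/2] = 18/60.5 = 0.297520…
Arc Ed = %ΔQ / %ΔP = (-2607/10076.5) / (18/60.5) = -0.8695…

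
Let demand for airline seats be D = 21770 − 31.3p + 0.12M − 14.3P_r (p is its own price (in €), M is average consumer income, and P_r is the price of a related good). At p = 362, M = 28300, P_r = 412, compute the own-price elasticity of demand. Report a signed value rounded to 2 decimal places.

-1.43

At the given values, D = 21770 − 31.3(362) + 0.12(28300) − 14.3(412) = 7943.8.
∂D/∂p = −31.3.
E = (-31.3) × (362/7943.8) = -1.4263…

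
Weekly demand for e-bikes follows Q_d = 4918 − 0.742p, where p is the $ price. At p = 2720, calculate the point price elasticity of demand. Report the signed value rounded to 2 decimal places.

-0.70

dQ_d/dp = −0.742. At p = 2720, Q_d = 4918 − 0.742(2720) = 2899.76.
Ed = (dQ_d/dp)·(p/Q_d) = −0.742 × (2720/2899.76) = -0.6960…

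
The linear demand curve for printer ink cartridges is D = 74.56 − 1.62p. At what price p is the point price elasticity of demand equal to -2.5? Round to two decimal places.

32.87

Ed = −1.62p/(74.56 − 1.62p). Set this equal to -2.5:
1.62p = 2.5·(74.56 − 1.62p) ⇒ 1.62p(1 + 2.5) = 2.5·74.56
p = 2.5·74.56 / (1.62·3.5) = 32.8747…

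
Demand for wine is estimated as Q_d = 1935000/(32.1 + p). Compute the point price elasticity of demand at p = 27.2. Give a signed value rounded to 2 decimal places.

dQ_d/dp = −1935000/(32.1 + p)² = -550.265. At p = 27.2, Q_d = 32630.7.
Ed = (dQ_d/dp)·(p/Q_d) = (-550.265) × (27.2/32630.7) = -0.4586…

-0.46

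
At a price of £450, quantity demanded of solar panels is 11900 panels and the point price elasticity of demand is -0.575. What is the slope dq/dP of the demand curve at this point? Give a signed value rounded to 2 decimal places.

-15.21

Ed = (dq/dP)·(P/q) ⇒ dq/dP = Ed·q/P = (-0.575)·11900/450 = -15.2055…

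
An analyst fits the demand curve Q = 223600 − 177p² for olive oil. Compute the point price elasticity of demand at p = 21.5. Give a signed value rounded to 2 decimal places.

dQ/dp = −2·177·p = -7611. At p = 21.5, Q = 141781.75.
Ed = (dQ/dp)·(p/Q) = (-7611) × (21.5/141781.75) = -1.1541…

-1.15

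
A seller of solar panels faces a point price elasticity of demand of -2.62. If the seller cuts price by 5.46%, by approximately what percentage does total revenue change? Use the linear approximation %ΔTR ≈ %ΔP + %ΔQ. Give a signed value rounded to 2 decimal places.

+8.85%

%ΔQ ≈ Ed × %ΔP = (-2.62) × (-5.46%) = +14.3052%
%ΔTR ≈ %ΔP + %ΔQ = (-5.46%) + (+14.3052%) = +8.8452%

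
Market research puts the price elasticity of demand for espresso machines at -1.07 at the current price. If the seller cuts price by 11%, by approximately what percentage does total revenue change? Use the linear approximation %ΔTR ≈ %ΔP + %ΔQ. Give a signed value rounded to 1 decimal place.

%ΔQ ≈ Ed × %ΔP = (-1.07) × (-11%) = +11.7700%
%ΔTR ≈ %ΔP + %ΔQ = (-11%) + (+11.7700%) = +0.7700%

+0.8%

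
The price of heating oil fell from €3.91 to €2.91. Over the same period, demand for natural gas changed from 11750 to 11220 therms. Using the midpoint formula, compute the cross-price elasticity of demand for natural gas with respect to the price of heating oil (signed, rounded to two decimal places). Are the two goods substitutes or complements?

%ΔQ_{natural gas} = (11220 − 11750)/avg = -530/11485 = -0.046147…
%ΔP_{heating oil} = (2.91 − 3.91)/avg = -1/3.41 = -0.293255…
E_cross = (-530/11485) / (-1/3.41) = 0.1573…
E_cross > 0 ⇒ the goods are substitutes.

0.16; substitutes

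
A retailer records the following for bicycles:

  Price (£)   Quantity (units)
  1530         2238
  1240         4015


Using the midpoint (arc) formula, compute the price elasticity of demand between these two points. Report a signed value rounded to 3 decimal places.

%ΔQ = (4015 − 2238) / [(2238 + 4015)/2] = 1777/3126.5 = 0.568367…
%ΔP = (1240 − 1530) / [(1530 + 1240)/2] = -290/1385 = -0.209386…
Arc Ed = %ΔQ / %ΔP = (1777/3126.5) / (-290/1385) = -2.71444…

-2.714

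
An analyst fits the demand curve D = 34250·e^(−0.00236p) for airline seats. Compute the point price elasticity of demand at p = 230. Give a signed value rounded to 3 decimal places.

-0.543

dD/dp = −0.00236·D = -46.9718. At p = 230, D = 19903.3.
Ed = (dD/dp)·(p/D) = (-46.9718) × (230/19903.3) = -0.5428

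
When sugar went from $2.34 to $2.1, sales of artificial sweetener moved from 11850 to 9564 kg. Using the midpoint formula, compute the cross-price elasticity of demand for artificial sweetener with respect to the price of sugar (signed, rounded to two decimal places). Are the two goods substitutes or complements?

1.97; substitutes

%ΔQ_{artificial sweetener} = (9564 − 11850)/avg = -2286/10707 = -0.213505…
%ΔP_{sugar} = (2.1 − 2.34)/avg = -0.24/2.22 = -0.108108…
E_cross = (-2286/10707) / (-0.24/2.22) = 1.9749…
E_cross > 0 ⇒ the goods are substitutes.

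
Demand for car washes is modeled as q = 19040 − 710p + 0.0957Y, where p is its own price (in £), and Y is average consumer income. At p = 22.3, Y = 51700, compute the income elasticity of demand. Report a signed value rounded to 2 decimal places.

At the given values, q = 19040 − 710(22.3) + 0.0957(51700) = 8154.69.
∂q/∂Y = 0.0957.
E = (0.0957) × (51700/8154.69) = 0.6067…

0.61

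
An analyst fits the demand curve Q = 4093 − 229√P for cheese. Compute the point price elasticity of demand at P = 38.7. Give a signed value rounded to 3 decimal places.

-0.267

dQ/dP = −229/(2√P) = -18.4056. At P = 38.7, Q = 2668.41.
Ed = (dQ/dP)·(P/Q) = (-18.4056) × (38.7/2668.41) = -0.26693…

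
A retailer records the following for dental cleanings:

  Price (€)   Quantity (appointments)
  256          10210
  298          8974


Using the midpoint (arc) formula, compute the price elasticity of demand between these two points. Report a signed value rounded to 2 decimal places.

%ΔQ = (8974 − 10210) / [(10210 + 8974)/2] = -1236/9592 = -0.128857…
%ΔP = (298 − 256) / [(256 + 298)/2] = 42/277 = 0.151624…
Arc Ed = %ΔQ / %ΔP = (-1236/9592) / (42/277) = -0.8498…

-0.85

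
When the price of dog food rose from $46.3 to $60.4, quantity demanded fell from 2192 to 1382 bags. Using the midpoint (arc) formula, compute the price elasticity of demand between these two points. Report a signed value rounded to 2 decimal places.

-1.72

%ΔQ = (1382 − 2192) / [(2192 + 1382)/2] = -810/1787 = -0.453273…
%ΔP = (60.4 − 46.3) / [(46.3 + 60.4)/2] = 14.1/53.35 = 0.264292…
Arc Ed = %ΔQ / %ΔP = (-810/1787) / (14.1/53.35) = -1.7150…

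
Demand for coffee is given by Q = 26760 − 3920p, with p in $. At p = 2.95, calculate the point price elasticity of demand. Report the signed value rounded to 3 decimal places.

-0.761

dQ/dp = −3920. At p = 2.95, Q = 26760 − 3920(2.95) = 15196.
Ed = (dQ/dp)·(p/Q) = −3920 × (2.95/15196) = -0.76098…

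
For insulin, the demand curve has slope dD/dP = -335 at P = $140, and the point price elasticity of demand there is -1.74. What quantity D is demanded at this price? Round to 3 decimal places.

Ed = (dD/dP)·(P/D) ⇒ D = (dD/dP)·P/Ed = (-335)·140/(-1.74) = 26954.02298…

26954.023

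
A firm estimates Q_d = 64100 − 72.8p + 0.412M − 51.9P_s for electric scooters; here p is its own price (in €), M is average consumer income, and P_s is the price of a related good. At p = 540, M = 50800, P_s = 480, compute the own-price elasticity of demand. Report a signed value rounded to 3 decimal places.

-1.889

At the given values, Q_d = 64100 − 72.8(540) + 0.412(50800) − 51.9(480) = 20805.6.
∂Q_d/∂p = −72.8.
E = (-72.8) × (540/20805.6) = -1.88949…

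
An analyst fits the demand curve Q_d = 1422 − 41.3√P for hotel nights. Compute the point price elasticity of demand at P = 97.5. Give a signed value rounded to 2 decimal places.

-0.20

dQ_d/dP = −41.3/(2√P) = -2.09131. At P = 97.5, Q_d = 1014.2.
Ed = (dQ_d/dP)·(P/Q_d) = (-2.09131) × (97.5/1014.2) = -0.2010…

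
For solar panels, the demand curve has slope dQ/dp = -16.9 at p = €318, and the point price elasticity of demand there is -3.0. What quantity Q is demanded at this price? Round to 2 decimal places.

Ed = (dQ/dp)·(p/Q) ⇒ Q = (dQ/dp)·p/Ed = (-16.9)·318/(-3.0) = 1791.4

1791.40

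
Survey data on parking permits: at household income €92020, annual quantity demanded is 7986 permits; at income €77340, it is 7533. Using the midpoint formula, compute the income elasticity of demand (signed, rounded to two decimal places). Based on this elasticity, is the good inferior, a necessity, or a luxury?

%ΔQ = (7533 − 7986)/[( 7986 + 7533)/2] = -453/7759.5 = -0.058380…
%ΔIncome = (77340 − 92020)/[( 92020 + 77340)/2] = -14680/84680 = -0.173358…
E_income = (-453/7759.5) / (-14680/84680) = 0.3367…
0 < E_income < 1 ⇒ normal good, necessity.

0.34; necessity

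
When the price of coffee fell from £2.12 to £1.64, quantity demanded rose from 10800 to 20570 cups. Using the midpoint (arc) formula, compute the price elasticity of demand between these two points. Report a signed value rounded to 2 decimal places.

-2.44

%ΔQ = (20570 − 10800) / [(10800 + 20570)/2] = 9770/15685 = 0.622888…
%ΔP = (1.64 − 2.12) / [(2.12 + 1.64)/2] = -0.48/1.88 = -0.255319…
Arc Ed = %ΔQ / %ΔP = (9770/15685) / (-0.48/1.88) = -2.4396…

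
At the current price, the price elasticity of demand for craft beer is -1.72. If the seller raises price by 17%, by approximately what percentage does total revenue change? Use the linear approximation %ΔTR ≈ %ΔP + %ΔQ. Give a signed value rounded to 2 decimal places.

%ΔQ ≈ Ed × %ΔP = (-1.72) × (+17%) = -29.2400%
%ΔTR ≈ %ΔP + %ΔQ = (+17%) + (-29.2400%) = -12.2400%

-12.24%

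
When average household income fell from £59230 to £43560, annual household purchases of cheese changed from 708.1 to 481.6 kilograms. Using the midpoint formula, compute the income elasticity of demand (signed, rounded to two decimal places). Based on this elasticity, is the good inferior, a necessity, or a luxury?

1.25; luxury

%ΔQ = (481.6 − 708.1)/[( 708.1 + 481.6)/2] = -226.5/594.85 = -0.380768…
%ΔIncome = (43560 − 59230)/[( 59230 + 43560)/2] = -15670/51395 = -0.304893…
E_income = (-226.5/594.85) / (-15670/51395) = 1.2488…
E_income > 1 ⇒ normal good, luxury.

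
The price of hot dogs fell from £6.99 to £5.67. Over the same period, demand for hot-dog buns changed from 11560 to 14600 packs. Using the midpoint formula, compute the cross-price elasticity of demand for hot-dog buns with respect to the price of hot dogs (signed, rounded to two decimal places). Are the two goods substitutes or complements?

-1.11; complements

%ΔQ_{hot-dog buns} = (14600 − 11560)/avg = 3040/13080 = 0.232415…
%ΔP_{hot dogs} = (5.67 − 6.99)/avg = -1.32/6.33 = -0.208530…
E_cross = (3040/13080) / (-1.32/6.33) = -1.1145…
E_cross < 0 ⇒ the goods are complements.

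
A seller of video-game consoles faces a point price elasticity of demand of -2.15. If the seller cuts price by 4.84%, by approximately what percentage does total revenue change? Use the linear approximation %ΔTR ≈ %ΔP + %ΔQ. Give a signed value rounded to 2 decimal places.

+5.57%

%ΔQ ≈ Ed × %ΔP = (-2.15) × (-4.84%) = +10.4060%
%ΔTR ≈ %ΔP + %ΔQ = (-4.84%) + (+10.4060%) = +5.5660%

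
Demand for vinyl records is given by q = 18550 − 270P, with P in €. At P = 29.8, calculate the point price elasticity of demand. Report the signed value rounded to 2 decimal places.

dq/dP = −270. At P = 29.8, q = 18550 − 270(29.8) = 10504.
Ed = (dq/dP)·(P/q) = −270 × (29.8/10504) = -0.7659…

-0.77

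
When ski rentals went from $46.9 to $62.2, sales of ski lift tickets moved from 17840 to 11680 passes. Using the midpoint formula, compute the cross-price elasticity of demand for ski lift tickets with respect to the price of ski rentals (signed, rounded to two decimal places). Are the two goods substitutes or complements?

%ΔQ_{ski lift tickets} = (11680 − 17840)/avg = -6160/14760 = -0.417344…
%ΔP_{ski rentals} = (62.2 − 46.9)/avg = 15.3/54.55 = 0.280476…
E_cross = (-6160/14760) / (15.3/54.55) = -1.4879…
E_cross < 0 ⇒ the goods are complements.

-1.49; complements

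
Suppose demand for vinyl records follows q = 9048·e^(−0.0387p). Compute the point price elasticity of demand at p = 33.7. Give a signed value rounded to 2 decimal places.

dq/dp = −0.0387·q = -95.0301. At p = 33.7, q = 2455.56.
Ed = (dq/dp)·(p/q) = (-95.0301) × (33.7/2455.56) = -1.3041…

-1.30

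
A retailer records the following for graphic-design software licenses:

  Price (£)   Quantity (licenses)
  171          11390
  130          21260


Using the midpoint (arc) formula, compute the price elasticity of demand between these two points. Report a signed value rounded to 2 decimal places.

%ΔQ = (21260 − 11390) / [(11390 + 21260)/2] = 9870/16325 = 0.604594…
%ΔP = (130 − 171) / [(171 + 130)/2] = -41/150.5 = -0.272425…
Arc Ed = %ΔQ / %ΔP = (9870/16325) / (-41/150.5) = -2.2193…

-2.22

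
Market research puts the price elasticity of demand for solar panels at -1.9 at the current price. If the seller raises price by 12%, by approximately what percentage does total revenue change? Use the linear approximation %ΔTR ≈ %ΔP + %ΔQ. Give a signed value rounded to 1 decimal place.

-10.8%

%ΔQ ≈ Ed × %ΔP = (-1.9) × (+12%) = -22.8000%
%ΔTR ≈ %ΔP + %ΔQ = (+12%) + (-22.8000%) = -10.8000%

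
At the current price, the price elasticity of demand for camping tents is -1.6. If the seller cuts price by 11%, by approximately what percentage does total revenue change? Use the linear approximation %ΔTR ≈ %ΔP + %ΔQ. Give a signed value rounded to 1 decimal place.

%ΔQ ≈ Ed × %ΔP = (-1.6) × (-11%) = +17.6000%
%ΔTR ≈ %ΔP + %ΔQ = (-11%) + (+17.6000%) = +6.6000%

+6.6%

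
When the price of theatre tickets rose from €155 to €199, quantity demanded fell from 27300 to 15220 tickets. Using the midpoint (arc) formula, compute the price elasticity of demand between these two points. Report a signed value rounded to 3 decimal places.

-2.286

%ΔQ = (15220 − 27300) / [(27300 + 15220)/2] = -12080/21260 = -0.568203…
%ΔP = (199 − 155) / [(155 + 199)/2] = 44/177 = 0.248587…
Arc Ed = %ΔQ / %ΔP = (-12080/21260) / (44/177) = -2.28572…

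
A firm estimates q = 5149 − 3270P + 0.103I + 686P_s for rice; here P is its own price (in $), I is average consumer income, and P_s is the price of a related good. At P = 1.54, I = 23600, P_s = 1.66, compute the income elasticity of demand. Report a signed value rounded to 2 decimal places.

At the given values, q = 5149 − 3270(1.54) + 0.103(23600) + 686(1.66) = 3682.76.
∂q/∂I = 0.103.
E = (0.103) × (23600/3682.76) = 0.6600…

0.66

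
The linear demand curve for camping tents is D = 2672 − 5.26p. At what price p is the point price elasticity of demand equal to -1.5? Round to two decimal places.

304.79

Ed = −5.26p/(2672 − 5.26p). Set this equal to -1.5:
5.26p = 1.5·(2672 − 5.26p) ⇒ 5.26p(1 + 1.5) = 1.5·2672
p = 1.5·2672 / (5.26·2.5) = 304.7908…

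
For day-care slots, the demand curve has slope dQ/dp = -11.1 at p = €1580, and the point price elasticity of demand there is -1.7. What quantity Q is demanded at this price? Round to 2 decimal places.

10316.47

Ed = (dQ/dp)·(p/Q) ⇒ Q = (dQ/dp)·p/Ed = (-11.1)·1580/(-1.7) = 10316.4705…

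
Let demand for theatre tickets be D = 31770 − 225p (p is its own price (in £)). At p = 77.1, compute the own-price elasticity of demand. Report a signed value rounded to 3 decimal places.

-1.203

At the given values, D = 31770 − 225(77.1) = 14422.5.
∂D/∂p = −225.
E = (-225) × (77.1/14422.5) = -1.20280…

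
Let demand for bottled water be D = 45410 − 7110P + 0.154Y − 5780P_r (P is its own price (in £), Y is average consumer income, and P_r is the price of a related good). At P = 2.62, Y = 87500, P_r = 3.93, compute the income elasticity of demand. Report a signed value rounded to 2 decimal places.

0.77

At the given values, D = 45410 − 7110(2.62) + 0.154(87500) − 5780(3.93) = 17541.4.
∂D/∂Y = 0.154.
E = (0.154) × (87500/17541.4) = 0.7681…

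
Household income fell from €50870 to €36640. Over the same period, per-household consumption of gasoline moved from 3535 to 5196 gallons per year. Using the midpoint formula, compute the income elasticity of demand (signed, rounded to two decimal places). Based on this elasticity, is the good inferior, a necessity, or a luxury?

-1.17; inferior

%ΔQ = (5196 − 3535)/[( 3535 + 5196)/2] = 1661/4365.5 = 0.380483…
%ΔIncome = (36640 − 50870)/[( 50870 + 36640)/2] = -14230/43755 = -0.325219…
E_income = (1661/4365.5) / (-14230/43755) = -1.1699…
E_income < 0 ⇒ inferior good.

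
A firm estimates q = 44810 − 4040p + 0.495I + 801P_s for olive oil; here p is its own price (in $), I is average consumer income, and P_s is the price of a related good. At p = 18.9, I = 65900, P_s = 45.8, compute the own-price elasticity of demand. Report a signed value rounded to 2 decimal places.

-2.02

At the given values, q = 44810 − 4040(18.9) + 0.495(65900) + 801(45.8) = 37760.3.
∂q/∂p = −4040.
E = (-4040) × (18.9/37760.3) = -2.0221…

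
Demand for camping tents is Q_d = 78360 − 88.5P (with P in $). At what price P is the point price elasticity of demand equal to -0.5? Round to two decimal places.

Ed = −88.5P/(78360 − 88.5P). Set this equal to -0.5:
88.5P = 0.5·(78360 − 88.5P) ⇒ 88.5P(1 + 0.5) = 0.5·78360
P = 0.5·78360 / (88.5·1.5) = 295.1412…

295.14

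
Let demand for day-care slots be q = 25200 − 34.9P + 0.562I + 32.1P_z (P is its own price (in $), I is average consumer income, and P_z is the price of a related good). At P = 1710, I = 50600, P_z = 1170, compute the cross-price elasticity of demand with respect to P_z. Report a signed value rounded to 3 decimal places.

At the given values, q = 25200 − 34.9(1710) + 0.562(50600) + 32.1(1170) = 31515.2.
∂q/∂P_z = 32.1.
E = (32.1) × (1170/31515.2) = 1.19171…

1.192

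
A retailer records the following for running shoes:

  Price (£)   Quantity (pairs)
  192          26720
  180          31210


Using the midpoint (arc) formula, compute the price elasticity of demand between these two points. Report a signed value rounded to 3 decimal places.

-2.403

%ΔQ = (31210 − 26720) / [(26720 + 31210)/2] = 4490/28965 = 0.155014…
%ΔP = (180 − 192) / [(192 + 180)/2] = -12/186 = -0.064516…
Arc Ed = %ΔQ / %ΔP = (4490/28965) / (-12/186) = -2.40272…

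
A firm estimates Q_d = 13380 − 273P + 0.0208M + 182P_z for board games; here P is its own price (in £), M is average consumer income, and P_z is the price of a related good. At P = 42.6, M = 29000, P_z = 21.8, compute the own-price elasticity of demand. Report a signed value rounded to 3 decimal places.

-1.840

At the given values, Q_d = 13380 − 273(42.6) + 0.0208(29000) + 182(21.8) = 6321.
∂Q_d/∂P = −273.
E = (-273) × (42.6/6321) = -1.83986…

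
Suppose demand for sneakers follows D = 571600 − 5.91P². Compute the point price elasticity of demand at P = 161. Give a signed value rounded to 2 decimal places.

dD/dP = −2·5.91·P = -1903.02. At P = 161, D = 418406.89.
Ed = (dD/dP)·(P/D) = (-1903.02) × (161/418406.89) = -0.7322…

-0.73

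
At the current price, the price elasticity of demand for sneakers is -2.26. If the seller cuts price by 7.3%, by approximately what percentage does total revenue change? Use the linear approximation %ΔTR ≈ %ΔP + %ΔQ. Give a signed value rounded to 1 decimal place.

%ΔQ ≈ Ed × %ΔP = (-2.26) × (-7.3%) = +16.4980%
%ΔTR ≈ %ΔP + %ΔQ = (-7.3%) + (+16.4980%) = +9.1980%

+9.2%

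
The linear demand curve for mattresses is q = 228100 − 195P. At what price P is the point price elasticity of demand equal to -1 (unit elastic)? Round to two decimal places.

Ed = −195P/(228100 − 195P). Set this equal to -1:
195P = 1·(228100 − 195P) ⇒ 195P(1 + 1) = 1·228100
P = 1·228100 / (195·2) = 584.8717…

584.87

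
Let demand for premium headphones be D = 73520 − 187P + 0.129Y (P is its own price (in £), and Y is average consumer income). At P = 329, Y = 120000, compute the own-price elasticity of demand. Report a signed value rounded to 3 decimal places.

At the given values, D = 73520 − 187(329) + 0.129(120000) = 27477.
∂D/∂P = −187.
E = (-187) × (329/27477) = -2.23907…

-2.239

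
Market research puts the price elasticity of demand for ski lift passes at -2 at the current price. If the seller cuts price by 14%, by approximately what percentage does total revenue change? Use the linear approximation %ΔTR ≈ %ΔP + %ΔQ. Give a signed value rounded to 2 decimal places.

+14.00%

%ΔQ ≈ Ed × %ΔP = (-2) × (-14%) = +28.0000%
%ΔTR ≈ %ΔP + %ΔQ = (-14%) + (+28.0000%) = +14.0000%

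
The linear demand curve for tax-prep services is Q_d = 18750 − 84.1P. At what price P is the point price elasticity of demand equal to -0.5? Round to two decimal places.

Ed = −84.1P/(18750 − 84.1P). Set this equal to -0.5:
84.1P = 0.5·(18750 − 84.1P) ⇒ 84.1P(1 + 0.5) = 0.5·18750
P = 0.5·18750 / (84.1·1.5) = 74.3162…

74.32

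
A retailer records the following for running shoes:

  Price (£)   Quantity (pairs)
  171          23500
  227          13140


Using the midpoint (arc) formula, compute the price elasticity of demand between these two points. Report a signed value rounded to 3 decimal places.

%ΔQ = (13140 − 23500) / [(23500 + 13140)/2] = -10360/18320 = -0.565502…
%ΔP = (227 − 171) / [(171 + 227)/2] = 56/199 = 0.281407…
Arc Ed = %ΔQ / %ΔP = (-10360/18320) / (56/199) = -2.00955…

-2.010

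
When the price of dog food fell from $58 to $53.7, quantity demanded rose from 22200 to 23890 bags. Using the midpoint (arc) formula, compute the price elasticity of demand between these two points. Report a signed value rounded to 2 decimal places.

-0.95

%ΔQ = (23890 − 22200) / [(22200 + 23890)/2] = 1690/23045 = 0.073334…
%ΔP = (53.7 − 58) / [(58 + 53.7)/2] = -4.3/55.85 = -0.076991…
Arc Ed = %ΔQ / %ΔP = (1690/23045) / (-4.3/55.85) = -0.9524…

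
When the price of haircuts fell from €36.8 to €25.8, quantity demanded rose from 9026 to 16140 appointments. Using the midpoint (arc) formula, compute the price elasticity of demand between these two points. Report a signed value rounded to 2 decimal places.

-1.61

%ΔQ = (16140 − 9026) / [(9026 + 16140)/2] = 7114/12583 = 0.565365…
%ΔP = (25.8 − 36.8) / [(36.8 + 25.8)/2] = -11/31.3 = -0.351437…
Arc Ed = %ΔQ / %ΔP = (7114/12583) / (-11/31.3) = -1.6087…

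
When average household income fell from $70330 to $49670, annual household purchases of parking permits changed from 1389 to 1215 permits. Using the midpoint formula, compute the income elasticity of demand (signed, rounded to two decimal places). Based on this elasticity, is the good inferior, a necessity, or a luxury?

%ΔQ = (1215 − 1389)/[( 1389 + 1215)/2] = -174/1302 = -0.133640…
%ΔIncome = (49670 − 70330)/[( 70330 + 49670)/2] = -20660/60000 = -0.344333…
E_income = (-174/1302) / (-20660/60000) = 0.3881…
0 < E_income < 1 ⇒ normal good, necessity.

0.39; necessity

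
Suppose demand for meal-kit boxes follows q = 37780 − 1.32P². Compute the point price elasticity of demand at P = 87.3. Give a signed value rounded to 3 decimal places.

-0.726

dq/dP = −2·1.32·P = -230.472. At P = 87.3, q = 27719.8972.
Ed = (dq/dP)·(P/q) = (-230.472) × (87.3/27719.8972) = -0.72583…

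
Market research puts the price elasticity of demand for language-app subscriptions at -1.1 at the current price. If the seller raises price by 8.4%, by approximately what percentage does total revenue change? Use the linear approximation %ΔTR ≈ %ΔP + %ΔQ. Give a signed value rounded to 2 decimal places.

%ΔQ ≈ Ed × %ΔP = (-1.1) × (+8.4%) = -9.2400%
%ΔTR ≈ %ΔP + %ΔQ = (+8.4%) + (-9.2400%) = -0.8400%

-0.84%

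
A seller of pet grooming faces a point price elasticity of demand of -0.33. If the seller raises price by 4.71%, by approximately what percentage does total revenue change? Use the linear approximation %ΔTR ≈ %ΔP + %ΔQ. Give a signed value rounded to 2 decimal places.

%ΔQ ≈ Ed × %ΔP = (-0.33) × (+4.71%) = -1.5543%
%ΔTR ≈ %ΔP + %ΔQ = (+4.71%) + (-1.5543%) = +3.1557%

+3.16%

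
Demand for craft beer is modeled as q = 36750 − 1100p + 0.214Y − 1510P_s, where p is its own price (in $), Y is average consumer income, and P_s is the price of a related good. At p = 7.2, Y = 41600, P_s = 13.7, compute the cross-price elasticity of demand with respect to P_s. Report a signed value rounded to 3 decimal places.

-1.214

At the given values, q = 36750 − 1100(7.2) + 0.214(41600) − 1510(13.7) = 17045.4.
∂q/∂P_s = -1510.
E = (-1510) × (13.7/17045.4) = -1.21364…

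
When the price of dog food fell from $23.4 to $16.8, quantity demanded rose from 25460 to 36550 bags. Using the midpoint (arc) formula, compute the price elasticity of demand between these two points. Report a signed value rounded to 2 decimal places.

-1.09

%ΔQ = (36550 − 25460) / [(25460 + 36550)/2] = 11090/31005 = 0.357684…
%ΔP = (16.8 − 23.4) / [(23.4 + 16.8)/2] = -6.6/20.1 = -0.328358…
Arc Ed = %ΔQ / %ΔP = (11090/31005) / (-6.6/20.1) = -1.0893…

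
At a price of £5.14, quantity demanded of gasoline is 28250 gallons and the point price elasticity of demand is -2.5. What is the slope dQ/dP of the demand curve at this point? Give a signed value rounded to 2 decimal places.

Ed = (dQ/dP)·(P/Q) ⇒ dQ/dP = Ed·Q/P = (-2.5)·28250/5.14 = -13740.2723…

-13740.27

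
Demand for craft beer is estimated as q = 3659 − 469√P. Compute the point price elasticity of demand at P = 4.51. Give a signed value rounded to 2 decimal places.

-0.19

dq/dP = −469/(2√P) = -110.422. At P = 4.51, q = 2663.
Ed = (dq/dP)·(P/q) = (-110.422) × (4.51/2663) = -0.1870…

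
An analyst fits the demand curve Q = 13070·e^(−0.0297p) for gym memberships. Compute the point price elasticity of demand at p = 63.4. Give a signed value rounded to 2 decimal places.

-1.88

dQ/dp = −0.0297·Q = -59.056. At p = 63.4, Q = 1988.42.
Ed = (dQ/dp)·(p/Q) = (-59.056) × (63.4/1988.42) = -1.8829…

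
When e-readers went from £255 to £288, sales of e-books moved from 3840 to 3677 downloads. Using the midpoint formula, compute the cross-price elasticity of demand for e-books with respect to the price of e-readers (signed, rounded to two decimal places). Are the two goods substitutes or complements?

-0.36; complements

%ΔQ_{e-books} = (3677 − 3840)/avg = -163/3758.5 = -0.043368…
%ΔP_{e-readers} = (288 − 255)/avg = 33/271.5 = 0.121546…
E_cross = (-163/3758.5) / (33/271.5) = -0.3568…
E_cross < 0 ⇒ the goods are complements.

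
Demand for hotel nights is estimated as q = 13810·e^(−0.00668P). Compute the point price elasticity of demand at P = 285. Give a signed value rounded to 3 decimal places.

dq/dP = −0.00668·q = -13.7455. At P = 285, q = 2057.71.
Ed = (dq/dP)·(P/q) = (-13.7455) × (285/2057.71) = -1.9038

-1.904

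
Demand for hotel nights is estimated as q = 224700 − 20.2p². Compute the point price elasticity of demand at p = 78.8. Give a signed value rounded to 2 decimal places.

-2.53

dq/dp = −2·20.2·p = -3183.52. At p = 78.8, q = 99269.312.
Ed = (dq/dp)·(p/q) = (-3183.52) × (78.8/99269.312) = -2.5270…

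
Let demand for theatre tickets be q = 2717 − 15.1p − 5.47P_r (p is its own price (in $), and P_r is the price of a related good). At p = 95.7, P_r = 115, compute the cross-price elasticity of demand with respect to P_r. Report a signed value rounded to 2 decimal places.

-0.98

At the given values, q = 2717 − 15.1(95.7) − 5.47(115) = 642.88.
∂q/∂P_r = -5.47.
E = (-5.47) × (115/642.88) = -0.9784…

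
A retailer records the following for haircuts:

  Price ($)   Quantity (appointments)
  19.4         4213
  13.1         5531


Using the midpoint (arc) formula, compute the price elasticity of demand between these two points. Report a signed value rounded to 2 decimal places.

-0.70

%ΔQ = (5531 − 4213) / [(4213 + 5531)/2] = 1318/4872 = 0.270525…
%ΔP = (13.1 − 19.4) / [(19.4 + 13.1)/2] = -6.3/16.25 = -0.387692…
Arc Ed = %ΔQ / %ΔP = (1318/4872) / (-6.3/16.25) = -0.6977…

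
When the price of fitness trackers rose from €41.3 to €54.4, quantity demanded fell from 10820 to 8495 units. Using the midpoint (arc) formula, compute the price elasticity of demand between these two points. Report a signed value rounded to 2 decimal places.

%ΔQ = (8495 − 10820) / [(10820 + 8495)/2] = -2325/9657.5 = -0.240745…
%ΔP = (54.4 − 41.3) / [(41.3 + 54.4)/2] = 13.1/47.85 = 0.273772…
Arc Ed = %ΔQ / %ΔP = (-2325/9657.5) / (13.1/47.85) = -0.8793…

-0.88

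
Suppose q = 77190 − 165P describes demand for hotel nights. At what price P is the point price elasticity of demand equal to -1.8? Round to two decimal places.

300.74

Ed = −165P/(77190 − 165P). Set this equal to -1.8:
165P = 1.8·(77190 − 165P) ⇒ 165P(1 + 1.8) = 1.8·77190
P = 1.8·77190 / (165·2.8) = 300.7402…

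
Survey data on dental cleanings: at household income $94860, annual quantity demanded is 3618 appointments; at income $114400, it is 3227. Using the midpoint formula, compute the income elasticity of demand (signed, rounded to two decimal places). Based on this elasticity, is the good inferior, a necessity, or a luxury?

%ΔQ = (3227 − 3618)/[( 3618 + 3227)/2] = -391/3422.5 = -0.114243…
%ΔIncome = (114400 − 94860)/[( 94860 + 114400)/2] = 19540/104630 = 0.186753…
E_income = (-391/3422.5) / (19540/104630) = -0.6117…
E_income < 0 ⇒ inferior good.

-0.61; inferior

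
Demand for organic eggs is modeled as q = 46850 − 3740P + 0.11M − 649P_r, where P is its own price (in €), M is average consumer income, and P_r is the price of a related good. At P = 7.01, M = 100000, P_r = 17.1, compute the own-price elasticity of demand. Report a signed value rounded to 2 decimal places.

-1.28

At the given values, q = 46850 − 3740(7.01) + 0.11(100000) − 649(17.1) = 20534.7.
∂q/∂P = −3740.
E = (-3740) × (7.01/20534.7) = -1.2767…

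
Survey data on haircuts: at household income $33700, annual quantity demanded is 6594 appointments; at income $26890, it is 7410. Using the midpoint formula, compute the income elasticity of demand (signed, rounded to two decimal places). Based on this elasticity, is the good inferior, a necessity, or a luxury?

%ΔQ = (7410 − 6594)/[( 6594 + 7410)/2] = 816/7002 = 0.116538…
%ΔIncome = (26890 − 33700)/[( 33700 + 26890)/2] = -6810/30295 = -0.224789…
E_income = (816/7002) / (-6810/30295) = -0.5184…
E_income < 0 ⇒ inferior good.

-0.52; inferior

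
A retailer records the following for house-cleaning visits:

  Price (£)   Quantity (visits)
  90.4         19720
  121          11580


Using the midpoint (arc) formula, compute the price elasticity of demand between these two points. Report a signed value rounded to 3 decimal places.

%ΔQ = (11580 − 19720) / [(19720 + 11580)/2] = -8140/15650 = -0.520127…
%ΔP = (121 − 90.4) / [(90.4 + 121)/2] = 30.6/105.7 = 0.289498…
Arc Ed = %ΔQ / %ΔP = (-8140/15650) / (30.6/105.7) = -1.79665…

-1.797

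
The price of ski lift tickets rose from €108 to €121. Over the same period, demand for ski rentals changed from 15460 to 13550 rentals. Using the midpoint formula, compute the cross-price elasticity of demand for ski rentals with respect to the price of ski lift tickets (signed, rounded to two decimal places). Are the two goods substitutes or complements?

-1.16; complements

%ΔQ_{ski rentals} = (13550 − 15460)/avg = -1910/14505 = -0.131678…
%ΔP_{ski lift tickets} = (121 − 108)/avg = 13/114.5 = 0.113537…
E_cross = (-1910/14505) / (13/114.5) = -1.1597…
E_cross < 0 ⇒ the goods are complements.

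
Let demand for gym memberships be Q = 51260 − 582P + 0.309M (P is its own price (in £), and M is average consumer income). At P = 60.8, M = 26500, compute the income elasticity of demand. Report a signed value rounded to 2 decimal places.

0.34

At the given values, Q = 51260 − 582(60.8) + 0.309(26500) = 24062.9.
∂Q/∂M = 0.309.
E = (0.309) × (26500/24062.9) = 0.3402…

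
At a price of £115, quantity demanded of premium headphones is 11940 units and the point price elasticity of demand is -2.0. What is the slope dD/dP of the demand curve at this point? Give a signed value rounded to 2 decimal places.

Ed = (dD/dP)·(P/D) ⇒ dD/dP = Ed·D/P = (-2.0)·11940/115 = -207.6521…

-207.65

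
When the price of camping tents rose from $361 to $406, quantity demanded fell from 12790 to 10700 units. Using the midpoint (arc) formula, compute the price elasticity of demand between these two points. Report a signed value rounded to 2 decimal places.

-1.52

%ΔQ = (10700 − 12790) / [(12790 + 10700)/2] = -2090/11745 = -0.177948…
%ΔP = (406 − 361) / [(361 + 406)/2] = 45/383.5 = 0.117340…
Arc Ed = %ΔQ / %ΔP = (-2090/11745) / (45/383.5) = -1.5165…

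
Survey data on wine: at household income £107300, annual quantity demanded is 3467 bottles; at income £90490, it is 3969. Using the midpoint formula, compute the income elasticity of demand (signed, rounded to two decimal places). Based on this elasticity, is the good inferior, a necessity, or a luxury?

%ΔQ = (3969 − 3467)/[( 3467 + 3969)/2] = 502/3718 = 0.135018…
%ΔIncome = (90490 − 107300)/[( 107300 + 90490)/2] = -16810/98895 = -0.169978…
E_income = (502/3718) / (-16810/98895) = -0.7943…
E_income < 0 ⇒ inferior good.

-0.79; inferior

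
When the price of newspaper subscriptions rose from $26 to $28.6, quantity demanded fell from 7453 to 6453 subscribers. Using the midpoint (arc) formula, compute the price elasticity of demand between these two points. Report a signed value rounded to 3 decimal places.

%ΔQ = (6453 − 7453) / [(7453 + 6453)/2] = -1000/6953 = -0.143822…
%ΔP = (28.6 − 26) / [(26 + 28.6)/2] = 2.6/27.3 = 0.095238…
Arc Ed = %ΔQ / %ΔP = (-1000/6953) / (2.6/27.3) = -1.51013…

-1.510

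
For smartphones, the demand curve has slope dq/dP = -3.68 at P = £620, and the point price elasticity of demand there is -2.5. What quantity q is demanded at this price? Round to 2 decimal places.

912.64

Ed = (dq/dP)·(P/q) ⇒ q = (dq/dP)·P/Ed = (-3.68)·620/(-2.5) = 912.64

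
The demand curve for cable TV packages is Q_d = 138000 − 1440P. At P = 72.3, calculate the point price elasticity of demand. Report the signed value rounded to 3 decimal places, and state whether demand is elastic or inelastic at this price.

dQ_d/dP = −1440. At P = 72.3, Q_d = 138000 − 1440(72.3) = 33888.
Ed = (dQ_d/dP)·(P/Q_d) = −1440 × (72.3/33888) = -3.07223…
|Ed| = 3.072 > 1, so demand is elastic.

-3.072; elastic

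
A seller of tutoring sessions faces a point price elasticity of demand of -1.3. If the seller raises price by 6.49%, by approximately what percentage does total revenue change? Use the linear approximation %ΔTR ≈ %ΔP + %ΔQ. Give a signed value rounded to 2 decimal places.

%ΔQ ≈ Ed × %ΔP = (-1.3) × (+6.49%) = -8.4370%
%ΔTR ≈ %ΔP + %ΔQ = (+6.49%) + (-8.4370%) = -1.9470%

-1.95%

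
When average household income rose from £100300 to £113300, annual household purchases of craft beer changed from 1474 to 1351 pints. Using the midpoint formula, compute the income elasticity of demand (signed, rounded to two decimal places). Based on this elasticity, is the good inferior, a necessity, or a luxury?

-0.72; inferior

%ΔQ = (1351 − 1474)/[( 1474 + 1351)/2] = -123/1412.5 = -0.087079…
%ΔIncome = (113300 − 100300)/[( 100300 + 113300)/2] = 13000/106800 = 0.121722…
E_income = (-123/1412.5) / (13000/106800) = -0.7153…
E_income < 0 ⇒ inferior good.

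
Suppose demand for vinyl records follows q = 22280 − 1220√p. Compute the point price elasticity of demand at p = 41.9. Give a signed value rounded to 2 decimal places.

dq/dp = −1220/(2√p) = -94.2373. At p = 41.9, q = 14382.9.
Ed = (dq/dp)·(p/q) = (-94.2373) × (41.9/14382.9) = -0.2745…

-0.27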